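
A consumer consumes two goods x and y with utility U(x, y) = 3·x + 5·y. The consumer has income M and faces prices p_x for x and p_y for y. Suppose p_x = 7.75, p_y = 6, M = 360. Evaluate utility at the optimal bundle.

V = 300

y gives more utility per dollar, so spend all income on y: y* = M/p_y, x* = 0.
Numerically: x* = 0, y* = 60.
Utility at the optimum: U(0, 60) = 300.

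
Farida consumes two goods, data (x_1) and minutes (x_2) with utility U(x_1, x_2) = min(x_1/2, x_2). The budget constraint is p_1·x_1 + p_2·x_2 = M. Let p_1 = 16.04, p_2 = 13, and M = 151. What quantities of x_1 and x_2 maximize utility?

x_1* = 6.6992, x_2* = 3.3496

With perfect complements, no substitution: consume in ratio x_1:x_2 = 2:1.
Budget: p_1·x_1 + p_2·(1/2)·x_1 = M, so (2·p_1 + p_2)·x_1 = 2·M.
Demand: x_1*(p_1,p_2,M) = 2·M/(2·p_1 + p_2), x_2* = M/(2·p_1 + p_2).
Here 2·16.04 + 13 = 45.08, giving x_1* = 6.6992 and x_2* = 3.3496.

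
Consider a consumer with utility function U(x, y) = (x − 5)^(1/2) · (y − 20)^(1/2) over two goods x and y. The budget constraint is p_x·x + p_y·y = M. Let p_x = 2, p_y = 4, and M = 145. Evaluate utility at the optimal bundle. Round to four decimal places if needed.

Let x' = x−5, y' = y−20. MRS = y'/x' = p_x/p_y.
After buying the subsistence bundle (5, 20), a share 0.5 of the remaining income goes to x: x* = 5 + 0.5·(M − 5p_x − 20p_y)/p_x.
Discretionary income = 145 − 5·2 − 20·4 = 55; x* = 5 + 0.5·55/2 = 18.75; y* = 20 + 0.5·55/4 = 26.875.
Utility at the optimum: U(18.75, 26.875) = 9.7227.

V = 9.7227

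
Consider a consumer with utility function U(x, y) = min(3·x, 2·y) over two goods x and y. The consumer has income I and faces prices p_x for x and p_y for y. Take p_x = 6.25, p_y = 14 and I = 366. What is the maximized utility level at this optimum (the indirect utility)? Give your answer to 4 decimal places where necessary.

V = 40.2936

With perfect complements, no substitution: consume in ratio x:y = 2:3.
Budget: p_x·x + p_y·(3/2)·x = I, so (2·p_x + 3·p_y)·x = 2·I.
Demand: x*(p_x,p_y,I) = 2·I/(2·p_x + 3·p_y), y* = 3·I/(2·p_x + 3·p_y).
Here 2·6.25 + 3·14 = 54.5, giving x* = 13.4312 and y* = 20.1468.
Utility at the optimum: U(13.4312, 20.1468) = 40.2936.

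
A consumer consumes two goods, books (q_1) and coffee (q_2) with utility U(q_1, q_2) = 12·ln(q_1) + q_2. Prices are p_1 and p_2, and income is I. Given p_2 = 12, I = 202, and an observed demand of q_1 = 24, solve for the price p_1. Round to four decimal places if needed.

Set MRS = p_1/p_2: (12/q_1)/1 = p_1/p_2.
So q_1*(p_1,p_2) = 12·p_2/p_1, independent of income; and q_2* = (I − 12·p_2)/p_2.
Set q_1* = 24 in the demand function and solve for p_1: p_1 = 6.

p_1 = 6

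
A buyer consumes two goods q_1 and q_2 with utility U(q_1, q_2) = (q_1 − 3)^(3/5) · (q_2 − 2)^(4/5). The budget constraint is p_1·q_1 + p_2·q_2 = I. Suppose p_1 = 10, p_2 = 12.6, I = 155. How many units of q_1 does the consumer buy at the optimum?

Discretionary income = 155 − 3·10 − 2·12.6 = 99.8; q_1* = 3 + 3/7·99.8/10 = 7.2771.

q_1* = 7.2771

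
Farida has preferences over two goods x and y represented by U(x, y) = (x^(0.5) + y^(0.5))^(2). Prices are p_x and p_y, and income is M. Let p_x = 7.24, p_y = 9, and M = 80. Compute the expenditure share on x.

share on x = 0.5542

MU_x ∝ x^(-0.5), MU_y ∝ y^(-0.5), so MRS = (y/x)^(0.5) = p_x/p_y.
Hence y/x = (p_x/p_y)^(1/(0.5)), i.e. raised to the 2 power.
Substitute y = (y/x)·x into the budget: x* = M/(p_x + p_y·(y/x)).
Numerically y/x = 0.647131, so x* = 80/(7.24 + 9·0.647131) = 6.1236 and y* = 0.647131·6.1236 = 3.9628.
Expenditure on x: 7.24·6.1236 = 44.335; share = 0.5542.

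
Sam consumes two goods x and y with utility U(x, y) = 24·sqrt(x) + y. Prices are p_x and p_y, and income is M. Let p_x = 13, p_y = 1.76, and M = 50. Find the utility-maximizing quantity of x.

x* = 2.6394

Thus x* = (12·p_y/p_x)² — independent of M — with the rest of income spent on y.
Plugging in: x* = (12·1.76/13)² = 2.6394.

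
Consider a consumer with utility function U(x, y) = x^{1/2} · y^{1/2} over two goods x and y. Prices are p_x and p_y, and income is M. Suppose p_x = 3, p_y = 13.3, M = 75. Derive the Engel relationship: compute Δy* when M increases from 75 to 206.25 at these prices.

Δy* = 4.9342

Demand: x*(p_x,p_y,M) = 0.5·M/p_x and y* = 0.5·M/p_y.
At p_x=3, p_y=13.3, M=75: y* = 0.5·75/13.3 = 2.8195.
At M' = 206.25: y* = 7.7538. Change: 7.7538 − 2.8195 = 4.9342.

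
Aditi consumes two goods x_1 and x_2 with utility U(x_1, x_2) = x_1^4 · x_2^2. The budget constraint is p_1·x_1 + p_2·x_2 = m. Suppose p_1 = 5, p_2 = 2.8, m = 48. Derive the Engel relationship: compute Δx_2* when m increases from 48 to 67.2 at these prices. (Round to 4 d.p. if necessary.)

Demand: x_1*(p_1,p_2,m) = 2/3·m/p_1 and x_2* = 1/3·m/p_2.
At p_1=5, p_2=2.8, m=48: x_2* = 1/3·48/2.8 = 5.7143.
At m' = 67.2: x_2* = 8. Change: 8 − 5.7143 = 2.2857.

Δx_2* = 2.2857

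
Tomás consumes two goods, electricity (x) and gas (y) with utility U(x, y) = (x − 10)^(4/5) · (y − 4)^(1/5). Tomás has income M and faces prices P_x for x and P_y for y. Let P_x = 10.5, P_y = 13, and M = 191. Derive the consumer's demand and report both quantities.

x* = 12.5905, y* = 4.5231

Let x' = x−10, y' = y−4. MRS = 4·y'/x' = P_x/P_y.
Substituting into the budget: x* = 10 + 0.8·(M − 10·P_x − 4·P_y)/P_x, and y* = 4 + 0.2·(…)/P_y.
Discretionary income = 191 − 10·10.5 − 4·13 = 34; x* = 10 + 0.8·34/10.5 = 12.5905; y* = 4 + 0.2·34/13 = 4.5231.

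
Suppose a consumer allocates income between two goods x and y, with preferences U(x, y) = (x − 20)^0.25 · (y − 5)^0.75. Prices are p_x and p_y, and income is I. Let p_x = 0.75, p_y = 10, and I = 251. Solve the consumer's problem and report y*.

y* = 18.95

MRS = (1/3)·(y−5)/(x−20). Tangency with p_x/p_y gives y−5 = 3·(p_x/p_y)·(x−20).
Substituting into the budget: x* = 20 + 0.25·(I − 20·p_x − 5·p_y)/p_x, and y* = 5 + 0.75·(…)/p_y.
Discretionary income = 251 − 20·0.75 − 5·10 = 186; y* = 5 + 0.75·186/10 = 18.95.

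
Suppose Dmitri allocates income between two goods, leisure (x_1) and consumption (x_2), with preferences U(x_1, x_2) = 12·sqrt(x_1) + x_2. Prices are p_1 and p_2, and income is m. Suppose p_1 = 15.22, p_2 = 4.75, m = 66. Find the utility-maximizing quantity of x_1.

Plugging in: x_1* = (6·4.75/15.22)² = 3.5064.

x_1* = 3.5064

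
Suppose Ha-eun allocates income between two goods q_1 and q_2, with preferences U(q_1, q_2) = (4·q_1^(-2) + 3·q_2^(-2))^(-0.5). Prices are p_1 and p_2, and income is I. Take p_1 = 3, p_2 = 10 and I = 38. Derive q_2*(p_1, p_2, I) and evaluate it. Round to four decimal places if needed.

q_2* = 2.5448

With the ratio pinned down, the budget gives q_1* = I/(p_1 + p_2·(q_2/q_1)) and q_2* = (q_2/q_1)·q_1*.
Numerically q_2/q_1 = 0.60822, so q_1* = 38/(3 + 10·0.60822) = 4.184 and q_2* = 0.60822·4.184 = 2.5448.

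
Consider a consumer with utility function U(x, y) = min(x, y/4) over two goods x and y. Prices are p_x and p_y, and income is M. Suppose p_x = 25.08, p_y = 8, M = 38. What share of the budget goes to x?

share on x = 0.4394

Leontief preferences: the optimum is at the kink where x/1 = y/4, i.e. y = 4·x.
Budget: p_x·x + p_y·4·x = M, so (p_x + 4·p_y)·x = M.
Demand: x*(p_x,p_y,M) = M/(p_x + 4·p_y), y* = 4·M/(p_x + 4·p_y).
Here 25.08 + 4·8 = 57.08, giving x* = 0.6657 and y* = 2.6629.
Expenditure on x: 25.08·0.6657 = 16.6966; share = 0.4394.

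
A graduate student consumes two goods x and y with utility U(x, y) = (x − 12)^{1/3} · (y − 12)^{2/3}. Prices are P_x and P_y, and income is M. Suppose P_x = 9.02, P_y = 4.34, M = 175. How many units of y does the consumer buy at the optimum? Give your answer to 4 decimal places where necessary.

y* = 14.255

Let x' = x−12, y' = y−12. MRS = (1/2)·y'/x' = P_x/P_y.
After buying the subsistence bundle (12, 12), a share 1/3 of the remaining income goes to x: x* = 12 + 1/3·(M − 12P_x − 12P_y)/P_x.
Discretionary income = 175 − 12·9.02 − 12·4.34 = 14.68; y* = 12 + 2/3·14.68/4.34 = 14.255.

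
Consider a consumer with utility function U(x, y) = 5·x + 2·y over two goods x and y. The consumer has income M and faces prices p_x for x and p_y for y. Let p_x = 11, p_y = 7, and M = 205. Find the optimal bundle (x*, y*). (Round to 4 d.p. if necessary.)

Perfect substitutes: compare marginal utility per dollar. 5/p_x vs 2/p_y → 0.4545 vs 0.2857.
x gives more utility per dollar, so spend all income on x: x* = M/p_x, y* = 0.
Numerically: x* = 18.6364, y* = 0.

x* = 18.6364, y* = 0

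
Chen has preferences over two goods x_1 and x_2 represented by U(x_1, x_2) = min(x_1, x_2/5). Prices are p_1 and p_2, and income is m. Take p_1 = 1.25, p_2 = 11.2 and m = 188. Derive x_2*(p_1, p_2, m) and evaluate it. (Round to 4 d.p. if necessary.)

x_2* = 16.4192

With perfect complements, no substitution: consume in ratio x_1:x_2 = 1:5.
Budget: p_1·x_1 + p_2·5·x_1 = m, so (p_1 + 5·p_2)·x_1 = m.
Demand: x_1*(p_1,p_2,m) = m/(p_1 + 5·p_2), x_2* = 5·m/(p_1 + 5·p_2).
Here 1.25 + 5·11.2 = 57.25, giving x_2* = 16.4192.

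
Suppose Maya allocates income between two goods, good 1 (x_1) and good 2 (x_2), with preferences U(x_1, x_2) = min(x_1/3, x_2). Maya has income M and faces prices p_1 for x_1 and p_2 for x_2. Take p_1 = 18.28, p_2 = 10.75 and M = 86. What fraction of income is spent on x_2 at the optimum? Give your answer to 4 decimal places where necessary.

Leontief preferences: the optimum is at the kink where x_1/3 = x_2/1, i.e. x_2 = (1/3)·x_1.
Budget: p_1·x_1 + p_2·(1/3)·x_1 = M, so (3·p_1 + p_2)·x_1 = 3·M.
Demand: x_1*(p_1,p_2,M) = 3·M/(3·p_1 + p_2), x_2* = M/(3·p_1 + p_2).
Here 3·18.28 + 10.75 = 65.59, giving x_1* = 3.9335 and x_2* = 1.3112.
Expenditure on x_2: 10.75·1.3112 = 14.0951; share = 0.1639.

share on x_2 = 0.1639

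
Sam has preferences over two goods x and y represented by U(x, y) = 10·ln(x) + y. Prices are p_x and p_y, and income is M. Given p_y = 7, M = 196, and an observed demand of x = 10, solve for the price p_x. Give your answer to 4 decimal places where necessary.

Set MRS = p_x/p_y: (10/x)/1 = p_x/p_y.
So x*(p_x,p_y) = 10·p_y/p_x, independent of income; and y* = (M − 10·p_y)/p_y.
Set x* = 10 in the demand function and solve for p_x: p_x = 7.

p_x = 7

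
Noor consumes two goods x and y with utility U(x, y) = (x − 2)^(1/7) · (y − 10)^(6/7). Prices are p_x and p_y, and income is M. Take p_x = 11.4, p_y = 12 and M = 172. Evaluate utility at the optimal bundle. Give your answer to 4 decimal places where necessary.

V = 1.6266

Let x' = x−2, y' = y−10. MRS = (1/6)·y'/x' = p_x/p_y.
Substituting into the budget: x* = 2 + 1/7·(M − 2·p_x − 10·p_y)/p_x, and y* = 10 + 6/7·(…)/p_y.
Discretionary income = 172 − 2·11.4 − 10·12 = 29.2; x* = 2 + 1/7·29.2/11.4 = 2.3659; y* = 10 + 6/7·29.2/12 = 12.0857.
Utility at the optimum: U(2.3659, 12.0857) = 1.6266.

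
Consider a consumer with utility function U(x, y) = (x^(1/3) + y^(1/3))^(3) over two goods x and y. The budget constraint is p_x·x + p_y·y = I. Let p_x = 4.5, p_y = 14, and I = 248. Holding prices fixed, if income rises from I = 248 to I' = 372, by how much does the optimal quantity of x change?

Δx* = 17.5855

MRS = MU_x/MU_y = (y/x)^(2/3). Set equal to p_x/p_y.
Hence y/x = (p_x/p_y)^(1/(2/3)), i.e. raised to the 1.5 power.
Substitute y = (y/x)·x into the budget: x* = I/(p_x + p_y·(y/x)).
Numerically y/x = 0.182233, so x* = 248/(4.5 + 14·0.182233) = 35.171.
At I' = 372: x* = 52.7565. Change: 52.7565 − 35.171 = 17.5855.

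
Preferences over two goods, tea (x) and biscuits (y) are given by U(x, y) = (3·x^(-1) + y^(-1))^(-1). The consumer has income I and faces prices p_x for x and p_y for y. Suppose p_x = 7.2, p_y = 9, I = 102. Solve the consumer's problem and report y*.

y* = 4.4459

From the CES first-order condition, 3·(y/x)^(2) = p_x/p_y.
Hence y/x = ((1/3)·p_x/p_y)^(1/(2)), i.e. raised to the 0.5 power.
Substitute y = (y/x)·x into the budget: x* = I/(p_x + p_y·(y/x)).
Numerically y/x = 0.516398, so x* = 102/(7.2 + 9·0.516398) = 8.6094 and y* = 0.516398·8.6094 = 4.4459.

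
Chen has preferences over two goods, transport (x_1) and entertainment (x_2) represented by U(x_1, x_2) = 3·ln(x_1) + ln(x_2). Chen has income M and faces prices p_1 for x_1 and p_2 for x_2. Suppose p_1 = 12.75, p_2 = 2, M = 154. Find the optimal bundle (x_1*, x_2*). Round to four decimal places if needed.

x_1* = 9.0588, x_2* = 19.25

At p_1=12.75, p_2=2, M=154: x_1* = 0.75·154/12.75 = 9.0588, x_2* = 19.25.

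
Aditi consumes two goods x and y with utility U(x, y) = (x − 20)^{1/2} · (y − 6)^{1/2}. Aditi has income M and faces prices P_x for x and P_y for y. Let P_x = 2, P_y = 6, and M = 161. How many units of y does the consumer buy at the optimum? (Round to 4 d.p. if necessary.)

y* = 13.0833

Let x' = x−20, y' = y−6. MRS = y'/x' = P_x/P_y.
Substituting into the budget: x* = 20 + 0.5·(M − 20·P_x − 6·P_y)/P_x, and y* = 6 + 0.5·(…)/P_y.
Discretionary income = 161 − 20·2 − 6·6 = 85; y* = 6 + 0.5·85/6 = 13.0833.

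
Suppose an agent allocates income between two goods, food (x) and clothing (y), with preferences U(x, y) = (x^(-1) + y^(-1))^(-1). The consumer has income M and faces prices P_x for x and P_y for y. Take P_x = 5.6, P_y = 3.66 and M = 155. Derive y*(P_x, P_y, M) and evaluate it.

With the ratio pinned down, the budget gives x* = M/(P_x + P_y·(y/x)) and y* = (y/x)·x*.
Numerically y/x = 1.236954, so x* = 155/(5.6 + 3.66·1.236954) = 15.3052 and y* = 1.236954·15.3052 = 18.9319.

y* = 18.9319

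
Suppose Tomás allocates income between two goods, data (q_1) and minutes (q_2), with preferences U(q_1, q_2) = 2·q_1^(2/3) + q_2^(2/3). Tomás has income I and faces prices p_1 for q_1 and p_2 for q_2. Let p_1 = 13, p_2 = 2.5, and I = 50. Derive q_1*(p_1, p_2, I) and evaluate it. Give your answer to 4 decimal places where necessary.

q_1* = 0.8781

MRS = MU_q_1/MU_q_2 = 2·(q_2/q_1)^(1/3). Set equal to p_1/p_2.
Solve for the ratio: q_2/q_1 = [(1/2)·p_1/p_2]^(3).
With the ratio pinned down, the budget gives q_1* = I/(p_1 + p_2·(q_2/q_1)) and q_2* = (q_2/q_1)·q_1*.
Numerically q_2/q_1 = 17.576, so q_1* = 50/(13 + 2.5·17.576) = 0.8781.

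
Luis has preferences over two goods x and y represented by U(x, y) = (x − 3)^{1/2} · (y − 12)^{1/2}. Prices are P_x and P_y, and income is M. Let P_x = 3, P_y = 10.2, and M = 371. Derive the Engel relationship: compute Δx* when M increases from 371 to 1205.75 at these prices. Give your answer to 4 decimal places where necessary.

Δx* = 139.125

Let x' = x−3, y' = y−12. MRS = y'/x' = P_x/P_y.
Substituting into the budget: x* = 3 + 0.5·(M − 3·P_x − 12·P_y)/P_x, and y* = 12 + 0.5·(…)/P_y.
Discretionary income = 371 − 3·3 − 12·10.2 = 239.6; x* = 3 + 0.5·239.6/3 = 42.9333.
At M' = 1205.75: x* = 182.0583. Change: 182.0583 − 42.9333 = 139.125.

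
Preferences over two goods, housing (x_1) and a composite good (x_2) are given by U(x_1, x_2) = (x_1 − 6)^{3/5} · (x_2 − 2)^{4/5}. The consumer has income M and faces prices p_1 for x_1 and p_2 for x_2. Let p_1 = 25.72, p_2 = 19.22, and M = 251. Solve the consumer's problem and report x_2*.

x_2* = 3.7315

This is Cobb-Douglas in (x_1−6, x_2−2): tangency gives 0.6·p_2·(x_2−2) = 0.8·p_1·(x_1−6).
After buying the subsistence bundle (6, 2), a share 3/7 of the remaining income goes to x_1: x_1* = 6 + 3/7·(M − 6p_1 − 2p_2)/p_1.
Discretionary income = 251 − 6·25.72 − 2·19.22 = 58.24; x_2* = 2 + 4/7·58.24/19.22 = 3.7315.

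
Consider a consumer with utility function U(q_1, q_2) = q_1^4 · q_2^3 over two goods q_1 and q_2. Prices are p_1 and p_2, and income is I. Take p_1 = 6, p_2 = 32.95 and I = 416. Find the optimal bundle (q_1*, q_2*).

q_1* = 39.619, q_2* = 5.4108

Tangency: MRS = (4/3)·q_2/q_1 = p_1/p_2.
Rearranging, p_2·q_2 = (3/4)·p_1·q_1. Substituting into the budget gives p_1·q_1·(1 + (3/4)) = I.
Demand: q_1*(p_1,p_2,I) = 4/7·I/p_1 and q_2* = 3/7·I/p_2.
At p_1=6, p_2=32.95, I=416: q_1* = 4/7·416/6 = 39.619, q_2* = 5.4108.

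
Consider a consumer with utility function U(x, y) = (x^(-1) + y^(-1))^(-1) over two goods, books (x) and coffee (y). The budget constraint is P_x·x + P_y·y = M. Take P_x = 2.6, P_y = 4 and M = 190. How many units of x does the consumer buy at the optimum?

From the CES first-order condition, (y/x)^(2) = P_x/P_y.
Hence y/x = (P_x/P_y)^(1/(2)), i.e. raised to the 0.5 power.
With the ratio pinned down, the budget gives x* = M/(P_x + P_y·(y/x)) and y* = (y/x)·x*.
Numerically y/x = 0.806226, so x* = 190/(2.6 + 4·0.806226) = 32.6186.

x* = 32.6186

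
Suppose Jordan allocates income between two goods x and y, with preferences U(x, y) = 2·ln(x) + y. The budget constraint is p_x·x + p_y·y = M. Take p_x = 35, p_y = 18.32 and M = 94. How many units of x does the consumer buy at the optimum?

So x*(p_x,p_y) = 2·p_y/p_x, independent of income; and y* = (M − 2·p_y)/p_y.
At the given prices: x* = 2·18.32/35 = 1.0469.

x* = 1.0469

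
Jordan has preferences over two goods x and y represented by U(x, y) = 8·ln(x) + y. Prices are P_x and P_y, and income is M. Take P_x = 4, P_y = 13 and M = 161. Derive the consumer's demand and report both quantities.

x* = 26, y* = 4.3846

At the given prices: x* = 8·13/4 = 26, and y* = 4.3846.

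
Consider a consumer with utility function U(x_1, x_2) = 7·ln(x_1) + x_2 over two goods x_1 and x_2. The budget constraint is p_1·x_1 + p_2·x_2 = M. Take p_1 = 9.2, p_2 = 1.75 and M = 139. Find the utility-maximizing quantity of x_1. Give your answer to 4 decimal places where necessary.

MU_x_1 = 7/x_1, MU_x_2 = 1. Tangency: 7/x_1 = p_1/p_2.
So x_1*(p_1,p_2) = 7·p_2/p_1, independent of income; and x_2* = (M − 7·p_2)/p_2.
At the given prices: x_1* = 7·1.75/9.2 = 1.3315.

x_1* = 1.3315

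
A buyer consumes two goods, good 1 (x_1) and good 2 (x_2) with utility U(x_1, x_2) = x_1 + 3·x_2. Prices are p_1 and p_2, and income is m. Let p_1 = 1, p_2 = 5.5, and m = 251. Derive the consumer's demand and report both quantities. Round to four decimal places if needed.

Perfect substitutes: compare marginal utility per dollar. 1/p_1 vs 3/p_2 → 1 vs 0.5455.
x_1 gives more utility per dollar, so spend all income on x_1: x_1* = m/p_1, x_2* = 0.
Numerically: x_1* = 251, x_2* = 0.

x_1* = 251, x_2* = 0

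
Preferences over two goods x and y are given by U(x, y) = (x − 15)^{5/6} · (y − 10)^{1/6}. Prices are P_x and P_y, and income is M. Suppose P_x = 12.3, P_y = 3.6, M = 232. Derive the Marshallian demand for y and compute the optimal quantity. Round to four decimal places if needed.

y* = 10.5324

MRS = 5·(y−10)/(x−15). Tangency with P_x/P_y gives y−10 = (1/5)·(P_x/P_y)·(x−15).
After buying the subsistence bundle (15, 10), a share 5/6 of the remaining income goes to x: x* = 15 + 5/6·(M − 15P_x − 10P_y)/P_x.
Discretionary income = 232 − 15·12.3 − 10·3.6 = 11.5; y* = 10 + 1/6·11.5/3.6 = 10.5324.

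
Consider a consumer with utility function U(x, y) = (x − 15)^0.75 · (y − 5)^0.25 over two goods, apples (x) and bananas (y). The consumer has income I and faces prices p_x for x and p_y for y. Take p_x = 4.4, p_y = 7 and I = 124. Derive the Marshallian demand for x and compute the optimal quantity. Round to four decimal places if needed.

Let x' = x−15, y' = y−5. MRS = 3·y'/x' = p_x/p_y.
Substituting into the budget: x* = 15 + 0.75·(I − 15·p_x − 5·p_y)/p_x, and y* = 5 + 0.25·(…)/p_y.
Discretionary income = 124 − 15·4.4 − 5·7 = 23; x* = 15 + 0.75·23/4.4 = 18.9205.

x* = 18.9205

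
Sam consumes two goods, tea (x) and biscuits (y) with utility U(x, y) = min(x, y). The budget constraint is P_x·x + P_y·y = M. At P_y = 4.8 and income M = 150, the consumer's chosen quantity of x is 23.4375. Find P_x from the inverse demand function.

P_x = 1.6

With perfect complements, no substitution: consume in ratio x:y = 1:1.
Budget: P_x·x + P_y·x = M, so (P_x + P_y)·x = M.
Demand: x*(P_x,P_y,M) = M/(P_x + P_y), y* = M/(P_x + P_y).
Set x* = 23.4375 in the demand function and solve for P_x: P_x = 1.6.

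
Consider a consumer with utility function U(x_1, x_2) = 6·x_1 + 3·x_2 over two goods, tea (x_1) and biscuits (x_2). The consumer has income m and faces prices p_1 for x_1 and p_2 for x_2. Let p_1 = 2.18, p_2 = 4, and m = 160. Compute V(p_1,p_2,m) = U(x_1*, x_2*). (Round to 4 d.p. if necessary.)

V = 440.367

Linear utility — the consumer picks whichever good has higher MU/price: 6/2.18 = 2.7523 vs 3/4 = 0.75.
x_1 gives more utility per dollar, so spend all income on x_1: x_1* = m/p_1, x_2* = 0.
Numerically: x_1* = 73.3945, x_2* = 0.
Utility at the optimum: U(73.3945, 0) = 440.367.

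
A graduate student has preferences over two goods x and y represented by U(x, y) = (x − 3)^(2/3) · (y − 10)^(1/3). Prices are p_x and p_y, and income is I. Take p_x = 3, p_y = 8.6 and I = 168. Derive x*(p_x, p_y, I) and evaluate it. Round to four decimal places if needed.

This is Cobb-Douglas in (x−3, y−10): tangency gives 2/3·p_y·(y−10) = 1/3·p_x·(x−3).
Substituting into the budget: x* = 3 + 2/3·(I − 3·p_x − 10·p_y)/p_x, and y* = 10 + 1/3·(…)/p_y.
Discretionary income = 168 − 3·3 − 10·8.6 = 73; x* = 3 + 2/3·73/3 = 19.2222.

x* = 19.2222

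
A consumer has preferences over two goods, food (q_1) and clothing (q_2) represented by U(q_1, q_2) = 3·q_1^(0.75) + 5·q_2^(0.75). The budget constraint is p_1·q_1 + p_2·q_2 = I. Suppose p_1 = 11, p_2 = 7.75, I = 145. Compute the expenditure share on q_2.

share on q_2 = 0.9566

MRS = MU_q_1/MU_q_2 = (3/5)·(q_2/q_1)^(0.25). Set equal to p_1/p_2.
Solve for the ratio: q_2/q_1 = [(5/3)·p_1/p_2]^(4).
With the ratio pinned down, the budget gives q_1* = I/(p_1 + p_2·(q_2/q_1)) and q_2* = (q_2/q_1)·q_1*.
Numerically q_2/q_1 = 31.31547, so q_1* = 145/(11 + 7.75·31.31547) = 0.5716 and q_2* = 31.31547·0.5716 = 17.8984.
Expenditure on q_2: 7.75·17.8984 = 138.7129; share = 0.9566.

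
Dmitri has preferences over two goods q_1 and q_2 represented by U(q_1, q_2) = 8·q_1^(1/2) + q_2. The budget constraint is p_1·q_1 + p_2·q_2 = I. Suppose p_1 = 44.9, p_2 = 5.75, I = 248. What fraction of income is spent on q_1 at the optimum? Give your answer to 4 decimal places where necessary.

share on q_1 = 0.0475

Utility is quasi-linear in q_2; the FOC for q_1 is 4/√q_1 = p_1/p_2.
Solve: √q_1 = 4·p_2/p_1, so q_1*(p_1,p_2) = (4·p_2/p_1)², and q_2* = (I − p_1·q_1*)/p_2.
Plugging in: q_1* = (4·5.75/44.9)² = 0.2624, q_2* = 41.0814.
Expenditure on q_1: 44.9·0.2624 = 11.7817; share = 0.0475.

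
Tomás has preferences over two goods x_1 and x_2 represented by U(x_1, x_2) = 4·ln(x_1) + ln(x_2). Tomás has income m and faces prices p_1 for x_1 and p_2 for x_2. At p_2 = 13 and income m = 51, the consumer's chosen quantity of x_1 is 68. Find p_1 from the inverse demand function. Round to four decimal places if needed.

p_1 = 0.6

The MRS is 4·x_2/x_1. Set MRS = p_1/p_2.
Rearranging, p_2·x_2 = (1/4)·p_1·x_1. Substituting into the budget gives p_1·x_1·(1 + (1/4)) = m.
Demand: x_1*(p_1,p_2,m) = 0.8·m/p_1 and x_2* = 0.2·m/p_2.
Set x_1* = 68 in the demand function and solve for p_1: p_1 = 0.6.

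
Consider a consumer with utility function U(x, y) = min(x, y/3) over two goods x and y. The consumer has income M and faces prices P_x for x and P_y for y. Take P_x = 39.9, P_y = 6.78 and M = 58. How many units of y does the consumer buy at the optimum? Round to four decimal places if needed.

Here 39.9 + 3·6.78 = 60.24, giving y* = 2.8884.

y* = 2.8884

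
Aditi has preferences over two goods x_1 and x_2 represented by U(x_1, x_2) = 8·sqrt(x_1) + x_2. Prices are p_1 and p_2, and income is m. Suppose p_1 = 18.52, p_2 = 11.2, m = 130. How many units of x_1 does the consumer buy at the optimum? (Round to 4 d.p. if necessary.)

MU_x_1 = 4/√x_1, MU_x_2 = 1. Tangency: 4/√x_1 = p_1/p_2.
Thus x_1* = (4·p_2/p_1)² — independent of m — with the rest of income spent on x_2.
Plugging in: x_1* = (4·11.2/18.52)² = 5.8516.

x_1* = 5.8516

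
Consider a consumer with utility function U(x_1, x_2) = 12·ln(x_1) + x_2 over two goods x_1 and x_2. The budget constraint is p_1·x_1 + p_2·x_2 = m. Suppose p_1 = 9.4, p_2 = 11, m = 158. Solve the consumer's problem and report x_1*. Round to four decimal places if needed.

x_1* = 14.0426

MU_x_1 = 12/x_1, MU_x_2 = 1. Tangency: 12/x_1 = p_1/p_2.
So x_1*(p_1,p_2) = 12·p_2/p_1, independent of income; and x_2* = (m − 12·p_2)/p_2.
At the given prices: x_1* = 12·11/9.4 = 14.0426.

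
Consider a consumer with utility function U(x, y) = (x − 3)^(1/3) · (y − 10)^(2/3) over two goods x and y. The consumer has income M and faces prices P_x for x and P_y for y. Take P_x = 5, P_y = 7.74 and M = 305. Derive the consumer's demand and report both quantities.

x* = 17.1733, y* = 28.3118

Let x' = x−3, y' = y−10. MRS = (1/2)·y'/x' = P_x/P_y.
After buying the subsistence bundle (3, 10), a share 1/3 of the remaining income goes to x: x* = 3 + 1/3·(M − 3P_x − 10P_y)/P_x.
Discretionary income = 305 − 3·5 − 10·7.74 = 212.6; x* = 3 + 1/3·212.6/5 = 17.1733; y* = 10 + 2/3·212.6/7.74 = 28.3118.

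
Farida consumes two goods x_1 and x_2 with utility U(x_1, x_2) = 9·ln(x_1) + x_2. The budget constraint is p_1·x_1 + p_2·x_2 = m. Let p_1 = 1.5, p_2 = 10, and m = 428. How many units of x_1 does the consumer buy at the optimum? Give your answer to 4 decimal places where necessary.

MU_x_1 = 9/x_1, MU_x_2 = 1. Tangency: 9/x_1 = p_1/p_2.
So x_1*(p_1,p_2) = 9·p_2/p_1, independent of income; and x_2* = (m − 9·p_2)/p_2.
At the given prices: x_1* = 9·10/1.5 = 60.

x_1* = 60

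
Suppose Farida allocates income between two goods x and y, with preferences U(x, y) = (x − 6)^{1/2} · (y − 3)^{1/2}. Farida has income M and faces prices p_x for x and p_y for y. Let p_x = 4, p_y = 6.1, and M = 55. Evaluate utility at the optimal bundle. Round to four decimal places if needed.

Substituting into the budget: x* = 6 + 0.5·(M − 6·p_x − 3·p_y)/p_x, and y* = 3 + 0.5·(…)/p_y.
Discretionary income = 55 − 6·4 − 3·6.1 = 12.7; x* = 6 + 0.5·12.7/4 = 7.5875; y* = 3 + 0.5·12.7/6.1 = 4.041.
Utility at the optimum: U(7.5875, 4.041) = 1.2855.

V = 1.2855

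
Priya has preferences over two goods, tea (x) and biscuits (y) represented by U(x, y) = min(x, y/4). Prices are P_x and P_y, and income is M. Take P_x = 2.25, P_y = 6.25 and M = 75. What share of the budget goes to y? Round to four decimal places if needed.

share on y = 0.9174

Leontief preferences: the optimum is at the kink where x/1 = y/4, i.e. y = 4·x.
Budget: P_x·x + P_y·4·x = M, so (P_x + 4·P_y)·x = M.
Demand: x*(P_x,P_y,M) = M/(P_x + 4·P_y), y* = 4·M/(P_x + 4·P_y).
Here 2.25 + 4·6.25 = 27.25, giving x* = 2.7523 and y* = 11.0092.
Expenditure on y: 6.25·11.0092 = 68.8073; share = 0.9174.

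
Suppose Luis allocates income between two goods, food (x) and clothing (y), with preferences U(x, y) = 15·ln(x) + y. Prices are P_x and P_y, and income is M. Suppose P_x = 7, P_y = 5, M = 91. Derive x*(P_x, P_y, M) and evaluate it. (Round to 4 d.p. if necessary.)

x* = 10.7143

Set MRS = P_x/P_y: (15/x)/1 = P_x/P_y.
So x*(P_x,P_y) = 15·P_y/P_x, independent of income; and y* = (M − 15·P_y)/P_y.
At the given prices: x* = 15·5/7 = 10.7143.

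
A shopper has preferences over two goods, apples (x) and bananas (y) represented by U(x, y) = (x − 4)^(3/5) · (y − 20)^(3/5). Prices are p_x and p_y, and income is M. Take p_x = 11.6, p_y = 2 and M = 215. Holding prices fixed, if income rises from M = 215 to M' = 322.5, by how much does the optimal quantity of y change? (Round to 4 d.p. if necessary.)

Δy* = 26.875

This is Cobb-Douglas in (x−4, y−20): tangency gives 0.6·p_y·(y−20) = 0.6·p_x·(x−4).
Substituting into the budget: x* = 4 + 0.5·(M − 4·p_x − 20·p_y)/p_x, and y* = 20 + 0.5·(…)/p_y.
Discretionary income = 215 − 4·11.6 − 20·2 = 128.6; y* = 20 + 0.5·128.6/2 = 52.15.
At M' = 322.5: y* = 79.025. Change: 79.025 − 52.15 = 26.875.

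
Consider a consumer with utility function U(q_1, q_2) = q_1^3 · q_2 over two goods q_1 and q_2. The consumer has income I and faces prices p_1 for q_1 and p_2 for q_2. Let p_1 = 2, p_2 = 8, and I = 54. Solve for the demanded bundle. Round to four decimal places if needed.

Demand: q_1*(p_1,p_2,I) = 0.75·I/p_1 and q_2* = 0.25·I/p_2.
At p_1=2, p_2=8, I=54: q_1* = 0.75·54/2 = 20.25, q_2* = 1.6875.

q_1* = 20.25, q_2* = 1.6875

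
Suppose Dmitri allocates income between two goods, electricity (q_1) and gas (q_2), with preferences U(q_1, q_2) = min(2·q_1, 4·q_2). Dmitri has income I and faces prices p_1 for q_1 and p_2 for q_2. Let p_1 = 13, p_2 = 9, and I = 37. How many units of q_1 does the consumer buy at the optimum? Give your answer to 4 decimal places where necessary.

Leontief preferences: the optimum is at the kink where q_1/4 = q_2/2, i.e. q_2 = (1/2)·q_1.
Budget: p_1·q_1 + p_2·(1/2)·q_1 = I, so (4·p_1 + 2·p_2)·q_1 = 4·I.
Demand: q_1*(p_1,p_2,I) = 4·I/(4·p_1 + 2·p_2), q_2* = 2·I/(4·p_1 + 2·p_2).
Here 4·13 + 2·9 = 70, giving q_1* = 2.1143.

q_1* = 2.1143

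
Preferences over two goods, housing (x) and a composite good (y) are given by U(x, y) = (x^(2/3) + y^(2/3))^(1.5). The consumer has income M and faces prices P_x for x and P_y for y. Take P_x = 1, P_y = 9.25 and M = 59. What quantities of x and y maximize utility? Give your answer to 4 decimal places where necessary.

x* = 58.3184, y* = 0.0737

Substitute y = (y/x)·x into the budget: x* = M/(P_x + P_y·(y/x)).
Numerically y/x = 0.001263, so x* = 59/(1 + 9.25·0.001263) = 58.3184 and y* = 0.001263·58.3184 = 0.0737.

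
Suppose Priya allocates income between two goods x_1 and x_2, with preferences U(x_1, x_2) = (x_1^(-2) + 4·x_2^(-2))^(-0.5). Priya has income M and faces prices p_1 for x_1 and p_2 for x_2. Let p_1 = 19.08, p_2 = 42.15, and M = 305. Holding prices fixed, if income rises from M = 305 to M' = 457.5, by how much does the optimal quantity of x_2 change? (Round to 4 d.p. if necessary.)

From the CES first-order condition, (1/4)·(x_2/x_1)^(3) = p_1/p_2.
Solve for the ratio: x_2/x_1 = [4·p_1/p_2]^(1/3).
With the ratio pinned down, the budget gives x_1* = M/(p_1 + p_2·(x_2/x_1)) and x_2* = (x_2/x_1)·x_1*.
Numerically x_2/x_1 = 1.218841, so x_1* = 305/(19.08 + 42.15·1.218841) = 4.3291 and x_2* = 1.218841·4.3291 = 5.2764.
At M' = 457.5: x_2* = 7.9146. Change: 7.9146 − 5.2764 = 2.6382.

Δx_2* = 2.6382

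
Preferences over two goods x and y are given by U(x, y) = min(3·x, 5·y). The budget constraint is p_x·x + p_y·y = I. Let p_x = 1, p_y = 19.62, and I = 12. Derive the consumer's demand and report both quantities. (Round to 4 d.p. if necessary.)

With perfect complements, no substitution: consume in ratio x:y = 5:3.
Budget: p_x·x + p_y·(3/5)·x = I, so (5·p_x + 3·p_y)·x = 5·I.
Demand: x*(p_x,p_y,I) = 5·I/(5·p_x + 3·p_y), y* = 3·I/(5·p_x + 3·p_y).
Here 5·1 + 3·19.62 = 63.86, giving x* = 0.9396 and y* = 0.5637.

x* = 0.9396, y* = 0.5637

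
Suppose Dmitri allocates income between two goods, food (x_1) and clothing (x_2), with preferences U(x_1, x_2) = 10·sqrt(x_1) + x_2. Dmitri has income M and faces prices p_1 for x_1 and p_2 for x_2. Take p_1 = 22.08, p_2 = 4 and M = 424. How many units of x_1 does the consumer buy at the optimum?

x_1* = 0.8205

MU_x_1 = 5/√x_1, MU_x_2 = 1. Tangency: 5/√x_1 = p_1/p_2.
Thus x_1* = (5·p_2/p_1)² — independent of M — with the rest of income spent on x_2.
Plugging in: x_1* = (5·4/22.08)² = 0.8205.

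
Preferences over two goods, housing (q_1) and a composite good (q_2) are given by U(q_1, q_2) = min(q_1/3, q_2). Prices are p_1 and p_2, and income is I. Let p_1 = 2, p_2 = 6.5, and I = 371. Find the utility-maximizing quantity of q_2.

Leontief preferences: the optimum is at the kink where q_1/3 = q_2/1, i.e. q_2 = (1/3)·q_1.
Budget: p_1·q_1 + p_2·(1/3)·q_1 = I, so (3·p_1 + p_2)·q_1 = 3·I.
Demand: q_1*(p_1,p_2,I) = 3·I/(3·p_1 + p_2), q_2* = I/(3·p_1 + p_2).
Here 3·2 + 6.5 = 12.5, giving q_2* = 29.68.

q_2* = 29.68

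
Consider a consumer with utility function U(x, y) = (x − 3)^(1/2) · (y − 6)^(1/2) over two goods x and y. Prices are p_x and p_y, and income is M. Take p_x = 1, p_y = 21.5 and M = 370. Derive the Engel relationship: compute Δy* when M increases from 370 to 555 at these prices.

Δy* = 4.3023

This is Cobb-Douglas in (x−3, y−6): tangency gives 0.5·p_y·(y−6) = 0.5·p_x·(x−3).
Substituting into the budget: x* = 3 + 0.5·(M − 3·p_x − 6·p_y)/p_x, and y* = 6 + 0.5·(…)/p_y.
Discretionary income = 370 − 3·1 − 6·21.5 = 238; y* = 6 + 0.5·238/21.5 = 11.5349.
At M' = 555: y* = 15.8372. Change: 15.8372 − 11.5349 = 4.3023.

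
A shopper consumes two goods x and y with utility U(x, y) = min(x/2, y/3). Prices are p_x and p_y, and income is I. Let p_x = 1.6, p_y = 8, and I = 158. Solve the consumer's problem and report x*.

Here 2·1.6 + 3·8 = 27.2, giving x* = 11.6176.

x* = 11.6176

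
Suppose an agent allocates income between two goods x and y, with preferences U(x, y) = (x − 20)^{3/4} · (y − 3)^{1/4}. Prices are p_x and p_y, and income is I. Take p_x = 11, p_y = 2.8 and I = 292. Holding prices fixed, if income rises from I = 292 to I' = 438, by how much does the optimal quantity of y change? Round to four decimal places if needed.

This is Cobb-Douglas in (x−20, y−3): tangency gives 0.75·p_y·(y−3) = 0.25·p_x·(x−20).
Substituting into the budget: x* = 20 + 0.75·(I − 20·p_x − 3·p_y)/p_x, and y* = 3 + 0.25·(…)/p_y.
Discretionary income = 292 − 20·11 − 3·2.8 = 63.6; y* = 3 + 0.25·63.6/2.8 = 8.6786.
At I' = 438: y* = 21.7143. Change: 21.7143 − 8.6786 = 13.0357.

Δy* = 13.0357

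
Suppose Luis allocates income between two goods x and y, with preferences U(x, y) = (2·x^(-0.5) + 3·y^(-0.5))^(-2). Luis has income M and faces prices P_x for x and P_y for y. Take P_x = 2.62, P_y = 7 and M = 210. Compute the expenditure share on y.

share on y = 0.6452

MU_x ∝ 2·x^(-1.5), MU_y ∝ 3·y^(-1.5), so MRS = (2/3)·(y/x)^(1.5) = P_x/P_y.
Hence y/x = ((3/2)·P_x/P_y)^(1/(1.5)), i.e. raised to the 2/3 power.
With the ratio pinned down, the budget gives x* = M/(P_x + P_y·(y/x)) and y* = (y/x)·x*.
Numerically y/x = 0.680555, so x* = 210/(2.62 + 7·0.680555) = 28.4403 and y* = 0.680555·28.4403 = 19.3552.
Expenditure on y: 7·19.3552 = 135.4864; share = 0.6452.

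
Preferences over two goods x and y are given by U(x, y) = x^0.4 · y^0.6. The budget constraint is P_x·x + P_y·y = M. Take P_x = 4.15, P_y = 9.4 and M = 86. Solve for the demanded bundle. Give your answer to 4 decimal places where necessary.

x* = 8.2892, y* = 5.4894

Demand: x*(P_x,P_y,M) = 0.4·M/P_x and y* = 0.6·M/P_y.
At P_x=4.15, P_y=9.4, M=86: x* = 0.4·86/4.15 = 8.2892, y* = 5.4894.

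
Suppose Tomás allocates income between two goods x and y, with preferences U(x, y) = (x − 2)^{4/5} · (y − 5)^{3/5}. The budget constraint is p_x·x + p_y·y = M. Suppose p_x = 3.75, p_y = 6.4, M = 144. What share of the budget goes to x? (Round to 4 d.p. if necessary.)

share on x = 0.4668

This is Cobb-Douglas in (x−2, y−5): tangency gives 0.8·p_y·(y−5) = 0.6·p_x·(x−2).
After buying the subsistence bundle (2, 5), a share 4/7 of the remaining income goes to x: x* = 2 + 4/7·(M − 2p_x − 5p_y)/p_x.
Discretionary income = 144 − 2·3.75 − 5·6.4 = 104.5; x* = 2 + 4/7·104.5/3.75 = 17.9238; y* = 5 + 3/7·104.5/6.4 = 11.9978.
Expenditure on x: 3.75·17.9238 = 67.2143; share = 0.4668.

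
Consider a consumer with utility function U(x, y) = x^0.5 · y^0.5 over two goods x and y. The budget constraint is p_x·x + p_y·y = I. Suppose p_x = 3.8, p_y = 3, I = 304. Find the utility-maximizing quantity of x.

x* = 40

The MRS is y/x. Set MRS = p_x/p_y.
So 0.5·p_y·y = 0.5·p_x·x; combined with the budget, a share 0.5 of income goes to x.
Demand: x*(p_x,p_y,I) = 0.5·I/p_x and y* = 0.5·I/p_y.
At p_x=3.8, p_y=3, I=304: x* = 0.5·304/3.8 = 40.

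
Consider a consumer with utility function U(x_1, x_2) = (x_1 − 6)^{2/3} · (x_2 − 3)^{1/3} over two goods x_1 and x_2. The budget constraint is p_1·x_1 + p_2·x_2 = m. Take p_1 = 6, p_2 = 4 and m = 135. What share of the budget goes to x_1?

This is Cobb-Douglas in (x_1−6, x_2−3): tangency gives 2/3·p_2·(x_2−3) = 1/3·p_1·(x_1−6).
After buying the subsistence bundle (6, 3), a share 2/3 of the remaining income goes to x_1: x_1* = 6 + 2/3·(m − 6p_1 − 3p_2)/p_1.
Discretionary income = 135 − 6·6 − 3·4 = 87; x_1* = 6 + 2/3·87/6 = 15.6667; x_2* = 3 + 1/3·87/4 = 10.25.
Expenditure on x_1: 6·15.6667 = 94; share = 0.6963.

share on x_1 = 0.6963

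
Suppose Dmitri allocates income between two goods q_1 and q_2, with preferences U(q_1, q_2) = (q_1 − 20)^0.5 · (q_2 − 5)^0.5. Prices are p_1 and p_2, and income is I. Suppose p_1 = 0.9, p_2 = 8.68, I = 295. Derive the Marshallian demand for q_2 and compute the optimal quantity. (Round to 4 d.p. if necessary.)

q_2* = 18.4562

MRS = (q_2−5)/(q_1−20). Tangency with p_1/p_2 gives q_2−5 = (p_1/p_2)·(q_1−20).
Substituting into the budget: q_1* = 20 + 0.5·(I − 20·p_1 − 5·p_2)/p_1, and q_2* = 5 + 0.5·(…)/p_2.
Discretionary income = 295 − 20·0.9 − 5·8.68 = 233.6; q_2* = 5 + 0.5·233.6/8.68 = 18.4562.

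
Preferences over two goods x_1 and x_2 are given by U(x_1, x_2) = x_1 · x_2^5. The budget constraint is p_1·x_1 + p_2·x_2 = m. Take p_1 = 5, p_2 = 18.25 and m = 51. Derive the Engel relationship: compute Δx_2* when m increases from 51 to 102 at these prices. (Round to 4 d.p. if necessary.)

Δx_2* = 2.3288

At p_1=5, p_2=18.25, m=51: x_2* = 5/6·51/18.25 = 2.3288.
At m' = 102: x_2* = 4.6575. Change: 4.6575 − 2.3288 = 2.3288.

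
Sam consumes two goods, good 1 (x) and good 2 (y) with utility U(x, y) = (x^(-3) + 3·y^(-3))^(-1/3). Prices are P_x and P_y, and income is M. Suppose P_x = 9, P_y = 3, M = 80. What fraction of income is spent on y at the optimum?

share on y = 0.366

MU_x ∝ x^(-4), MU_y ∝ 3·y^(-4), so MRS = (1/3)·(y/x)^(4) = P_x/P_y.
Hence y/x = (3·P_x/P_y)^(1/(4)), i.e. raised to the 0.25 power.
Substitute y = (y/x)·x into the budget: x* = M/(P_x + P_y·(y/x)).
Numerically y/x = 1.732051, so x* = 80/(9 + 3·1.732051) = 5.6353 and y* = 1.732051·5.6353 = 9.7607.
Expenditure on y: 3·9.7607 = 29.282; share = 0.366.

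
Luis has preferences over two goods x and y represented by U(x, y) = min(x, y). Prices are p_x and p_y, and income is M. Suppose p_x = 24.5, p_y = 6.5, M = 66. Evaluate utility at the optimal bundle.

Here 24.5 + 6.5 = 31, giving x* = 2.129 and y* = 2.129.
Utility at the optimum: U(2.129, 2.129) = 2.129.

V = 2.129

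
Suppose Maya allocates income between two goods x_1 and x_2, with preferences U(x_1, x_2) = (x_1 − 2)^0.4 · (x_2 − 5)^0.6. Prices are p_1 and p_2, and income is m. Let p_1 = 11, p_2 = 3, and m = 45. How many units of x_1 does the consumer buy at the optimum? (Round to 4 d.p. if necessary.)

This is Cobb-Douglas in (x_1−2, x_2−5): tangency gives 0.4·p_2·(x_2−5) = 0.6·p_1·(x_1−2).
Substituting into the budget: x_1* = 2 + 0.4·(m − 2·p_1 − 5·p_2)/p_1, and x_2* = 5 + 0.6·(…)/p_2.
Discretionary income = 45 − 2·11 − 5·3 = 8; x_1* = 2 + 0.4·8/11 = 2.2909.

x_1* = 2.2909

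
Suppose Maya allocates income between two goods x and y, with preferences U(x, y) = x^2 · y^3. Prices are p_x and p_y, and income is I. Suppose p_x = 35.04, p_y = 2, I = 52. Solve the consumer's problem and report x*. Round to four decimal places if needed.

x* = 0.5936

Tangency: MRS = (2/3)·y/x = p_x/p_y.
Rearranging, p_y·y = (3/2)·p_x·x. Substituting into the budget gives p_x·x·(1 + (3/2)) = I.
Demand: x*(p_x,p_y,I) = 0.4·I/p_x and y* = 0.6·I/p_y.
At p_x=35.04, p_y=2, I=52: x* = 0.4·52/35.04 = 0.5936.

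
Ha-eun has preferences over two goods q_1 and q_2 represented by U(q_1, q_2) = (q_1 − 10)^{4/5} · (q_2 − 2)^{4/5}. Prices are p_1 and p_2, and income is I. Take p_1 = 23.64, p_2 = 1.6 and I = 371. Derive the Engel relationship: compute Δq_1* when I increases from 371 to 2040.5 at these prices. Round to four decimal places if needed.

Let q_1' = q_1−10, q_2' = q_2−2. MRS = q_2'/q_1' = p_1/p_2.
After buying the subsistence bundle (10, 2), a share 0.5 of the remaining income goes to q_1: q_1* = 10 + 0.5·(I − 10p_1 − 2p_2)/p_1.
Discretionary income = 371 − 10·23.64 − 2·1.6 = 131.4; q_1* = 10 + 0.5·131.4/23.64 = 12.7792.
At I' = 2040.5: q_1* = 48.0901. Change: 48.0901 − 12.7792 = 35.3109.

Δq_1* = 35.3109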